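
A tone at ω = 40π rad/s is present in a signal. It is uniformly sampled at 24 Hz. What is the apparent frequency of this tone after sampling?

ω = 40π rad/s → f = ω/(2π) = 20 Hz.
20 Hz > fs/2 = 12 Hz, folds to fs − 20 Hz = 4 Hz.

4 Hz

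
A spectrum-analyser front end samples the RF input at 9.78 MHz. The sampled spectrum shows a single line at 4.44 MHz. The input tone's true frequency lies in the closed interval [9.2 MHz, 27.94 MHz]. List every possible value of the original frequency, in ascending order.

14.22 MHz, 15.12 MHz, 24 MHz, 24.9 MHz

Frequencies that alias to 4.44 MHz are k·fs ± 4.44 MHz for integer k ≥ 0.
k=0: 4.44 MHz.
k=1: 5.34 MHz, 14.22 MHz.
k=2: 15.12 MHz, 24 MHz.
k=3: 24.9 MHz, 33.78 MHz.
k=4: 34.68 MHz, 43.56 MHz.
Within [9.2 MHz, 27.94 MHz]: 14.22 MHz, 15.12 MHz, 24 MHz, 24.9 MHz.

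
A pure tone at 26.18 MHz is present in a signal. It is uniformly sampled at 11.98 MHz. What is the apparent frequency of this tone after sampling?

2.22 MHz

26.18 MHz mod fs = 2.22 MHz.
2.22 MHz ≤ fs/2 = 5.99 MHz, appears at 2.22 MHz.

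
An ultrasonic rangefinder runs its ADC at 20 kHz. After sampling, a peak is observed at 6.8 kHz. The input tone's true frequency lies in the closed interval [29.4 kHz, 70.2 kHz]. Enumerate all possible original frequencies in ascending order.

33.2 kHz, 46.8 kHz, 53.2 kHz, 66.8 kHz

Frequencies that alias to 6.8 kHz are k·fs ± 6.8 kHz for integer k ≥ 0.
k=0: 6.8 kHz.
k=1: 13.2 kHz, 26.8 kHz.
k=2: 33.2 kHz, 46.8 kHz.
k=3: 53.2 kHz, 66.8 kHz.
k=4: 73.2 kHz, 86.8 kHz.
Within [29.4 kHz, 70.2 kHz]: 33.2 kHz, 46.8 kHz, 53.2 kHz, 66.8 kHz.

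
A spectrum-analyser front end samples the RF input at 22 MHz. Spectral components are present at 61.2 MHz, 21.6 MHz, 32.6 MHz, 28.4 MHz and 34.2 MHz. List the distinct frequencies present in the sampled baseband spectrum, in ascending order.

0.4 MHz, 4.8 MHz, 6.4 MHz, 9.8 MHz, 10.6 MHz

fs/2 = 11 MHz.
61.2 MHz mod fs = 17.2 MHz.
17.2 MHz > fs/2 = 11 MHz, folds to fs − 17.2 MHz = 4.8 MHz.
21.6 MHz > fs/2 = 11 MHz, folds to fs − 21.6 MHz = 0.4 MHz.
32.6 MHz mod fs = 10.6 MHz.
10.6 MHz ≤ fs/2 = 11 MHz, appears at 10.6 MHz.
28.4 MHz mod fs = 6.4 MHz.
6.4 MHz ≤ fs/2 = 11 MHz, appears at 6.4 MHz.
34.2 MHz mod fs = 12.2 MHz.
12.2 MHz > fs/2 = 11 MHz, folds to fs − 12.2 MHz = 9.8 MHz.
Distinct values: {0.4 MHz, 4.8 MHz, 6.4 MHz, 9.8 MHz, 10.6 MHz}.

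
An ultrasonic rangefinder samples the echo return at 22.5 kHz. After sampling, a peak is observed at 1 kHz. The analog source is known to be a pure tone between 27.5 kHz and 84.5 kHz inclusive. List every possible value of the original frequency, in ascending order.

Frequencies that alias to 1 kHz are k·fs ± 1 kHz for integer k ≥ 0.
k=0: 1 kHz.
k=1: 21.5 kHz, 23.5 kHz.
k=2: 44 kHz, 46 kHz.
k=3: 66.5 kHz, 68.5 kHz.
k=4: 89 kHz, 91 kHz.
Within [27.5 kHz, 84.5 kHz]: 44 kHz, 46 kHz, 66.5 kHz, 68.5 kHz.

44 kHz, 46 kHz, 66.5 kHz, 68.5 kHz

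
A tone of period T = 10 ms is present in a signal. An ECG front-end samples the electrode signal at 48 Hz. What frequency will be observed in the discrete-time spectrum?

T = 10 ms → f = 1/T = 100 Hz.
100 Hz mod fs = 4 Hz.
4 Hz ≤ fs/2 = 24 Hz, appears at 4 Hz.

4 Hz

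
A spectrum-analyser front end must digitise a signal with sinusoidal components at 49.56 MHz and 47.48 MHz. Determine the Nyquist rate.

Highest-frequency component: 49.56 MHz.
Nyquist rate = 2 × 49.56 MHz = 99.12 MHz.

99.12 MHz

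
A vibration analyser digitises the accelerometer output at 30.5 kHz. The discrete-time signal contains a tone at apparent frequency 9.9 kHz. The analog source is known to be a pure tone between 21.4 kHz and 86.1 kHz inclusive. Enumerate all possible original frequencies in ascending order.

40.4 kHz, 51.1 kHz, 70.9 kHz, 81.6 kHz

Frequencies that alias to 9.9 kHz are k·fs ± 9.9 kHz for integer k ≥ 0.
k=0: 9.9 kHz.
k=1: 20.6 kHz, 40.4 kHz.
k=2: 51.1 kHz, 70.9 kHz.
k=3: 81.6 kHz, 101.4 kHz.
k=4: 112.1 kHz, 131.9 kHz.
Within [21.4 kHz, 86.1 kHz]: 40.4 kHz, 51.1 kHz, 70.9 kHz, 81.6 kHz.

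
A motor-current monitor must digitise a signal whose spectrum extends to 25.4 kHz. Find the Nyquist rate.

50.8 kHz

Nyquist rate = 2 × 25.4 kHz = 50.8 kHz.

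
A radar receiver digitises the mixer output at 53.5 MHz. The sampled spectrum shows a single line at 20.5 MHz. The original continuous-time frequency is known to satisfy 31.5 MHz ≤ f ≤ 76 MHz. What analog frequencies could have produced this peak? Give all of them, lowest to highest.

33 MHz, 74 MHz

Frequencies that alias to 20.5 MHz are k·fs ± 20.5 MHz for integer k ≥ 0.
k=0: 20.5 MHz.
k=1: 33 MHz, 74 MHz.
k=2: 86.5 MHz, 127.5 MHz.
Within [31.5 MHz, 76 MHz]: 33 MHz, 74 MHz.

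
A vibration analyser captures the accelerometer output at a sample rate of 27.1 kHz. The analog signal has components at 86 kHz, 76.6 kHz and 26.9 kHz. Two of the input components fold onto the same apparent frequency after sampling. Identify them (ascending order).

fs/2 = 13.55 kHz.
86 kHz mod fs = 4.7 kHz.
4.7 kHz ≤ fs/2 = 13.55 kHz, appears at 4.7 kHz.
76.6 kHz mod fs = 22.4 kHz.
22.4 kHz > fs/2 = 13.55 kHz, folds to fs − 22.4 kHz = 4.7 kHz.
26.9 kHz > fs/2 = 13.55 kHz, folds to fs − 26.9 kHz = 0.2 kHz.
76.6 kHz and 86 kHz both map to 4.7 kHz.

76.6 kHz, 86 kHz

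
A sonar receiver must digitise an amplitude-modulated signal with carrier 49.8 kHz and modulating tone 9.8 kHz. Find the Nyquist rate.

AM sidebands sit at fc ± fm = 40 kHz and 59.6 kHz.
Highest-frequency component: 59.6 kHz.
Nyquist rate = 2 × 59.6 kHz = 119.2 kHz.

119.2 kHz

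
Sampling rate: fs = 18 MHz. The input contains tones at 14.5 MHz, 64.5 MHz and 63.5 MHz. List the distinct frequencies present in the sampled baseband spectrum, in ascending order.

3.5 MHz, 7.5 MHz, 8.5 MHz

fs/2 = 9 MHz.
14.5 MHz > fs/2 = 9 MHz, folds to fs − 14.5 MHz = 3.5 MHz.
64.5 MHz mod fs = 10.5 MHz.
10.5 MHz > fs/2 = 9 MHz, folds to fs − 10.5 MHz = 7.5 MHz.
63.5 MHz mod fs = 9.5 MHz.
9.5 MHz > fs/2 = 9 MHz, folds to fs − 9.5 MHz = 8.5 MHz.
Distinct values: {3.5 MHz, 7.5 MHz, 8.5 MHz}.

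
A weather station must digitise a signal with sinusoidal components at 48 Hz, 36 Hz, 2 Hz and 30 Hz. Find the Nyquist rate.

96 Hz

Highest-frequency component: 48 Hz.
Nyquist rate = 2 × 48 Hz = 96 Hz.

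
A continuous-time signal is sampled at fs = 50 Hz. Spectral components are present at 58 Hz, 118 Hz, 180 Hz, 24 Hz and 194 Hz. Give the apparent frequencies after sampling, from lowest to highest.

6 Hz, 8 Hz, 18 Hz, 20 Hz, 24 Hz

fs/2 = 25 Hz.
58 Hz mod fs = 8 Hz.
8 Hz ≤ fs/2 = 25 Hz, appears at 8 Hz.
118 Hz mod fs = 18 Hz.
18 Hz ≤ fs/2 = 25 Hz, appears at 18 Hz.
180 Hz mod fs = 30 Hz.
30 Hz > fs/2 = 25 Hz, folds to fs − 30 Hz = 20 Hz.
24 Hz ≤ fs/2 = 25 Hz, passes unchanged.
194 Hz mod fs = 44 Hz.
44 Hz > fs/2 = 25 Hz, folds to fs − 44 Hz = 6 Hz.
Distinct values: {6 Hz, 8 Hz, 18 Hz, 20 Hz, 24 Hz}.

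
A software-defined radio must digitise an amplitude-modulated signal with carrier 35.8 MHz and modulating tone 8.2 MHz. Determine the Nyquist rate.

AM sidebands sit at fc ± fm = 27.6 MHz and 44 MHz.
Highest-frequency component: 44 MHz.
Nyquist rate = 2 × 44 MHz = 88 MHz.

88 MHz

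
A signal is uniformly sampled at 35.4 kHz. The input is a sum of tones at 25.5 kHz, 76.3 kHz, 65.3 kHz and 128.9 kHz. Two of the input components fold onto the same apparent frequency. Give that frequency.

fs/2 = 17.7 kHz.
25.5 kHz > fs/2 = 17.7 kHz, folds to fs − 25.5 kHz = 9.9 kHz.
76.3 kHz mod fs = 5.5 kHz.
5.5 kHz ≤ fs/2 = 17.7 kHz, appears at 5.5 kHz.
65.3 kHz mod fs = 29.9 kHz.
29.9 kHz > fs/2 = 17.7 kHz, folds to fs − 29.9 kHz = 5.5 kHz.
128.9 kHz mod fs = 22.7 kHz.
22.7 kHz > fs/2 = 17.7 kHz, folds to fs − 22.7 kHz = 12.7 kHz.
65.3 kHz and 76.3 kHz both map to 5.5 kHz.

5.5 kHz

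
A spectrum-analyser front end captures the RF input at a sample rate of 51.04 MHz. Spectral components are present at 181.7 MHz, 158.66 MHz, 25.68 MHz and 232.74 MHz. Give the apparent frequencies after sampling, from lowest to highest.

5.54 MHz, 22.46 MHz, 25.36 MHz

fs/2 = 25.52 MHz.
181.7 MHz mod fs = 28.58 MHz.
28.58 MHz > fs/2 = 25.52 MHz, folds to fs − 28.58 MHz = 22.46 MHz.
158.66 MHz mod fs = 5.54 MHz.
5.54 MHz ≤ fs/2 = 25.52 MHz, appears at 5.54 MHz.
25.68 MHz > fs/2 = 25.52 MHz, folds to fs − 25.68 MHz = 25.36 MHz.
232.74 MHz mod fs = 28.58 MHz.
28.58 MHz > fs/2 = 25.52 MHz, folds to fs − 28.58 MHz = 22.46 MHz.
Distinct values: {5.54 MHz, 22.46 MHz, 25.36 MHz}.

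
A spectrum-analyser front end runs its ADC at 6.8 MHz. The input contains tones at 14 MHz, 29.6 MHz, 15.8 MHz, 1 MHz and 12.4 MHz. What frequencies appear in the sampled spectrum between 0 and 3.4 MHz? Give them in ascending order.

fs/2 = 3.4 MHz.
14 MHz mod fs = 0.4 MHz.
0.4 MHz ≤ fs/2 = 3.4 MHz, appears at 0.4 MHz.
29.6 MHz mod fs = 2.4 MHz.
2.4 MHz ≤ fs/2 = 3.4 MHz, appears at 2.4 MHz.
15.8 MHz mod fs = 2.2 MHz.
2.2 MHz ≤ fs/2 = 3.4 MHz, appears at 2.2 MHz.
1 MHz ≤ fs/2 = 3.4 MHz, passes unchanged.
12.4 MHz mod fs = 5.6 MHz.
5.6 MHz > fs/2 = 3.4 MHz, folds to fs − 5.6 MHz = 1.2 MHz.
Distinct values: {0.4 MHz, 1 MHz, 1.2 MHz, 2.2 MHz, 2.4 MHz}.

0.4 MHz, 1 MHz, 1.2 MHz, 2.2 MHz, 2.4 MHz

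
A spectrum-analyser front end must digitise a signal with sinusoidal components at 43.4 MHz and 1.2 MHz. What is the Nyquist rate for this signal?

Highest-frequency component: 43.4 MHz.
Nyquist rate = 2 × 43.4 MHz = 86.8 MHz.

86.8 MHz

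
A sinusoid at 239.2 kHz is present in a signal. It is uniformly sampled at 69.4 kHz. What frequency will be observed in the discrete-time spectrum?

239.2 kHz mod fs = 31 kHz.
31 kHz ≤ fs/2 = 34.7 kHz, appears at 31 kHz.

31 kHz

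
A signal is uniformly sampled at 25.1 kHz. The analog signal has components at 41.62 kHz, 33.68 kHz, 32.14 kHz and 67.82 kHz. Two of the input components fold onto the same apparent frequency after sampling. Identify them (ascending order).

fs/2 = 12.55 kHz.
41.62 kHz mod fs = 16.52 kHz.
16.52 kHz > fs/2 = 12.55 kHz, folds to fs − 16.52 kHz = 8.58 kHz.
33.68 kHz mod fs = 8.58 kHz.
8.58 kHz ≤ fs/2 = 12.55 kHz, appears at 8.58 kHz.
32.14 kHz mod fs = 7.04 kHz.
7.04 kHz ≤ fs/2 = 12.55 kHz, appears at 7.04 kHz.
67.82 kHz mod fs = 17.62 kHz.
17.62 kHz > fs/2 = 12.55 kHz, folds to fs − 17.62 kHz = 7.48 kHz.
33.68 kHz and 41.62 kHz both map to 8.58 kHz.

33.68 kHz, 41.62 kHz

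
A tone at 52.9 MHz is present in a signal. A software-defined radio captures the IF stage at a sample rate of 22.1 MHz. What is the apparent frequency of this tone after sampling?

8.7 MHz

52.9 MHz mod fs = 8.7 MHz.
8.7 MHz ≤ fs/2 = 11.05 MHz, appears at 8.7 MHz.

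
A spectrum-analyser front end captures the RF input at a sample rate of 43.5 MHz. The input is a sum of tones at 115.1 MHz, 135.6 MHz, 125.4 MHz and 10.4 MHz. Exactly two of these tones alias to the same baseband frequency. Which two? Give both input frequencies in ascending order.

125.4 MHz, 135.6 MHz

fs/2 = 21.75 MHz.
115.1 MHz mod fs = 28.1 MHz.
28.1 MHz > fs/2 = 21.75 MHz, folds to fs − 28.1 MHz = 15.4 MHz.
135.6 MHz mod fs = 5.1 MHz.
5.1 MHz ≤ fs/2 = 21.75 MHz, appears at 5.1 MHz.
125.4 MHz mod fs = 38.4 MHz.
38.4 MHz > fs/2 = 21.75 MHz, folds to fs − 38.4 MHz = 5.1 MHz.
10.4 MHz ≤ fs/2 = 21.75 MHz, passes unchanged.
125.4 MHz and 135.6 MHz both map to 5.1 MHz.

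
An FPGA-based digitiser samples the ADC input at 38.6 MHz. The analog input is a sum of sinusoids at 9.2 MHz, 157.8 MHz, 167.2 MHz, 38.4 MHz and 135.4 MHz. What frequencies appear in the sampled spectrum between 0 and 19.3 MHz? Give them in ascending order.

0.2 MHz, 3.4 MHz, 9.2 MHz, 12.8 MHz, 19 MHz

fs/2 = 19.3 MHz.
9.2 MHz ≤ fs/2 = 19.3 MHz, passes unchanged.
157.8 MHz mod fs = 3.4 MHz.
3.4 MHz ≤ fs/2 = 19.3 MHz, appears at 3.4 MHz.
167.2 MHz mod fs = 12.8 MHz.
12.8 MHz ≤ fs/2 = 19.3 MHz, appears at 12.8 MHz.
38.4 MHz > fs/2 = 19.3 MHz, folds to fs − 38.4 MHz = 0.2 MHz.
135.4 MHz mod fs = 19.6 MHz.
19.6 MHz > fs/2 = 19.3 MHz, folds to fs − 19.6 MHz = 19 MHz.
Distinct values: {0.2 MHz, 3.4 MHz, 9.2 MHz, 12.8 MHz, 19 MHz}.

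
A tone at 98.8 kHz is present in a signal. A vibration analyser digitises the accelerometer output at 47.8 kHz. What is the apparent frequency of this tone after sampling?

3.2 kHz

98.8 kHz mod fs = 3.2 kHz.
3.2 kHz ≤ fs/2 = 23.9 kHz, appears at 3.2 kHz.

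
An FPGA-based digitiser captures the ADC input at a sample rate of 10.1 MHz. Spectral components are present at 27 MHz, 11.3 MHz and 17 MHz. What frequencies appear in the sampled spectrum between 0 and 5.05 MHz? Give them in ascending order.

1.2 MHz, 3.2 MHz, 3.3 MHz

fs/2 = 5.05 MHz.
27 MHz mod fs = 6.8 MHz.
6.8 MHz > fs/2 = 5.05 MHz, folds to fs − 6.8 MHz = 3.3 MHz.
11.3 MHz mod fs = 1.2 MHz.
1.2 MHz ≤ fs/2 = 5.05 MHz, appears at 1.2 MHz.
17 MHz mod fs = 6.9 MHz.
6.9 MHz > fs/2 = 5.05 MHz, folds to fs − 6.9 MHz = 3.2 MHz.
Distinct values: {1.2 MHz, 3.2 MHz, 3.3 MHz}.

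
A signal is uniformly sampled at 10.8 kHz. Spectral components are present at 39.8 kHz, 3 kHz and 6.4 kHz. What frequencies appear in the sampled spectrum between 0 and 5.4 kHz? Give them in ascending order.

fs/2 = 5.4 kHz.
39.8 kHz mod fs = 7.4 kHz.
7.4 kHz > fs/2 = 5.4 kHz, folds to fs − 7.4 kHz = 3.4 kHz.
3 kHz ≤ fs/2 = 5.4 kHz, passes unchanged.
6.4 kHz > fs/2 = 5.4 kHz, folds to fs − 6.4 kHz = 4.4 kHz.
Distinct values: {3 kHz, 3.4 kHz, 4.4 kHz}.

3 kHz, 3.4 kHz, 4.4 kHz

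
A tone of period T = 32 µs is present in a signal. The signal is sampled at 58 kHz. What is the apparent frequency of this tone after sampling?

26.75 kHz

T = 32 µs → f = 1/T = 31.25 kHz.
31.25 kHz > fs/2 = 29 kHz, folds to fs − 31.25 kHz = 26.75 kHz.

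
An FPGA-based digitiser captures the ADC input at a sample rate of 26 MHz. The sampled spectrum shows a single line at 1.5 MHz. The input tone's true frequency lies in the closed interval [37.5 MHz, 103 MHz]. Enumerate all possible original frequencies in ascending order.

50.5 MHz, 53.5 MHz, 76.5 MHz, 79.5 MHz, 102.5 MHz

Frequencies that alias to 1.5 MHz are k·fs ± 1.5 MHz for integer k ≥ 0.
k=0: 1.5 MHz.
k=1: 24.5 MHz, 27.5 MHz.
k=2: 50.5 MHz, 53.5 MHz.
k=3: 76.5 MHz, 79.5 MHz.
k=4: 102.5 MHz, 105.5 MHz.
k=5: 128.5 MHz, 131.5 MHz.
Within [37.5 MHz, 103 MHz]: 50.5 MHz, 53.5 MHz, 76.5 MHz, 79.5 MHz, 102.5 MHz.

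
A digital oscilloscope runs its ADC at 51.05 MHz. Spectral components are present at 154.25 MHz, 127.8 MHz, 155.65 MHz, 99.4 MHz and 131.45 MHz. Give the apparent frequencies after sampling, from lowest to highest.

fs/2 = 25.525 MHz.
154.25 MHz mod fs = 1.1 MHz.
1.1 MHz ≤ fs/2 = 25.525 MHz, appears at 1.1 MHz.
127.8 MHz mod fs = 25.7 MHz.
25.7 MHz > fs/2 = 25.525 MHz, folds to fs − 25.7 MHz = 25.35 MHz.
155.65 MHz mod fs = 2.5 MHz.
2.5 MHz ≤ fs/2 = 25.525 MHz, appears at 2.5 MHz.
99.4 MHz mod fs = 48.35 MHz.
48.35 MHz > fs/2 = 25.525 MHz, folds to fs − 48.35 MHz = 2.7 MHz.
131.45 MHz mod fs = 29.35 MHz.
29.35 MHz > fs/2 = 25.525 MHz, folds to fs − 29.35 MHz = 21.7 MHz.
Distinct values: {1.1 MHz, 2.5 MHz, 2.7 MHz, 21.7 MHz, 25.35 MHz}.

1.1 MHz, 2.5 MHz, 2.7 MHz, 21.7 MHz, 25.35 MHz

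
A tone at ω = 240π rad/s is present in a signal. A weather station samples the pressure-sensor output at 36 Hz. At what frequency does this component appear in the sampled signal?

ω = 240π rad/s → f = ω/(2π) = 120 Hz.
120 Hz mod fs = 12 Hz.
12 Hz ≤ fs/2 = 18 Hz, appears at 12 Hz.

12 Hz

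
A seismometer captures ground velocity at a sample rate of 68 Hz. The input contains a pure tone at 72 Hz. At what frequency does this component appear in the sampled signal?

4 Hz

72 Hz mod fs = 4 Hz.
4 Hz ≤ fs/2 = 34 Hz, appears at 4 Hz.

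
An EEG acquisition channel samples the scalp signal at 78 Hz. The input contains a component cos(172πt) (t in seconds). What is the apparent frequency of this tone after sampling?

ω = 172π rad/s → f = ω/(2π) = 86 Hz.
86 Hz mod fs = 8 Hz.
8 Hz ≤ fs/2 = 39 Hz, appears at 8 Hz.

8 Hz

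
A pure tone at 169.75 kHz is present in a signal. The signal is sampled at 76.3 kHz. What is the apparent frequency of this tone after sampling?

17.15 kHz

169.75 kHz mod fs = 17.15 kHz.
17.15 kHz ≤ fs/2 = 38.15 kHz, appears at 17.15 kHz.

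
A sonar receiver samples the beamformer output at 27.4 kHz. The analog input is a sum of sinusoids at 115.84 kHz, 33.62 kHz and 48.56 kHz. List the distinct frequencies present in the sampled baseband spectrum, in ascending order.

fs/2 = 13.7 kHz.
115.84 kHz mod fs = 6.24 kHz.
6.24 kHz ≤ fs/2 = 13.7 kHz, appears at 6.24 kHz.
33.62 kHz mod fs = 6.22 kHz.
6.22 kHz ≤ fs/2 = 13.7 kHz, appears at 6.22 kHz.
48.56 kHz mod fs = 21.16 kHz.
21.16 kHz > fs/2 = 13.7 kHz, folds to fs − 21.16 kHz = 6.24 kHz.
Distinct values: {6.22 kHz, 6.24 kHz}.

6.22 kHz, 6.24 kHz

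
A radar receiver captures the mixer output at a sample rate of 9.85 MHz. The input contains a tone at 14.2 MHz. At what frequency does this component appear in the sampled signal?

4.35 MHz

14.2 MHz mod fs = 4.35 MHz.
4.35 MHz ≤ fs/2 = 4.925 MHz, appears at 4.35 MHz.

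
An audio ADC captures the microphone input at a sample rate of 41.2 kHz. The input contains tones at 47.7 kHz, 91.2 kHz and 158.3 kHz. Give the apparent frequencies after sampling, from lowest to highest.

fs/2 = 20.6 kHz.
47.7 kHz mod fs = 6.5 kHz.
6.5 kHz ≤ fs/2 = 20.6 kHz, appears at 6.5 kHz.
91.2 kHz mod fs = 8.8 kHz.
8.8 kHz ≤ fs/2 = 20.6 kHz, appears at 8.8 kHz.
158.3 kHz mod fs = 34.7 kHz.
34.7 kHz > fs/2 = 20.6 kHz, folds to fs − 34.7 kHz = 6.5 kHz.
Distinct values: {6.5 kHz, 8.8 kHz}.

6.5 kHz, 8.8 kHz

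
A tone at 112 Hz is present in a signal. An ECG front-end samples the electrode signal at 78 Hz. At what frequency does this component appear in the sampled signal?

112 Hz mod fs = 34 Hz.
34 Hz ≤ fs/2 = 39 Hz, appears at 34 Hz.

34 Hz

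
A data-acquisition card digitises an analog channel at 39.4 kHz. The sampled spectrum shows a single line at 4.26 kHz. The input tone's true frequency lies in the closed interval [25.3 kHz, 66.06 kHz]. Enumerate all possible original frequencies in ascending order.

35.14 kHz, 43.66 kHz

Frequencies that alias to 4.26 kHz are k·fs ± 4.26 kHz for integer k ≥ 0.
k=0: 4.26 kHz.
k=1: 35.14 kHz, 43.66 kHz.
k=2: 74.54 kHz, 83.06 kHz.
Within [25.3 kHz, 66.06 kHz]: 35.14 kHz, 43.66 kHz.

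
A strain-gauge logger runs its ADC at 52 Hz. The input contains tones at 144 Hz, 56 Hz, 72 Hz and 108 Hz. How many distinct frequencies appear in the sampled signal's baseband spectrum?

3

fs/2 = 26 Hz.
144 Hz mod fs = 40 Hz.
40 Hz > fs/2 = 26 Hz, folds to fs − 40 Hz = 12 Hz.
56 Hz mod fs = 4 Hz.
4 Hz ≤ fs/2 = 26 Hz, appears at 4 Hz.
72 Hz mod fs = 20 Hz.
20 Hz ≤ fs/2 = 26 Hz, appears at 20 Hz.
108 Hz mod fs = 4 Hz.
4 Hz ≤ fs/2 = 26 Hz, appears at 4 Hz.
Distinct values: {4 Hz, 12 Hz, 20 Hz} → 3.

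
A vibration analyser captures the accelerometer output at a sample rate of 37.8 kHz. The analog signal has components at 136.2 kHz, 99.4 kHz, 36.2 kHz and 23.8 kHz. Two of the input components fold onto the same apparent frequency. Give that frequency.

fs/2 = 18.9 kHz.
136.2 kHz mod fs = 22.8 kHz.
22.8 kHz > fs/2 = 18.9 kHz, folds to fs − 22.8 kHz = 15 kHz.
99.4 kHz mod fs = 23.8 kHz.
23.8 kHz > fs/2 = 18.9 kHz, folds to fs − 23.8 kHz = 14 kHz.
36.2 kHz > fs/2 = 18.9 kHz, folds to fs − 36.2 kHz = 1.6 kHz.
23.8 kHz > fs/2 = 18.9 kHz, folds to fs − 23.8 kHz = 14 kHz.
23.8 kHz and 99.4 kHz both map to 14 kHz.

14 kHz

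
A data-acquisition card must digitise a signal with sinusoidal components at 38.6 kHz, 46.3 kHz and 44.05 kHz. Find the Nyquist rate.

92.6 kHz

Highest-frequency component: 46.3 kHz.
Nyquist rate = 2 × 46.3 kHz = 92.6 kHz.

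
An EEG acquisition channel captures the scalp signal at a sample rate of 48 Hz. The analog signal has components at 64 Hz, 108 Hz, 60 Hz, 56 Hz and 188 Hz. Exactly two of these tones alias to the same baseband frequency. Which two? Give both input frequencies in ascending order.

60 Hz, 108 Hz

fs/2 = 24 Hz.
64 Hz mod fs = 16 Hz.
16 Hz ≤ fs/2 = 24 Hz, appears at 16 Hz.
108 Hz mod fs = 12 Hz.
12 Hz ≤ fs/2 = 24 Hz, appears at 12 Hz.
60 Hz mod fs = 12 Hz.
12 Hz ≤ fs/2 = 24 Hz, appears at 12 Hz.
56 Hz mod fs = 8 Hz.
8 Hz ≤ fs/2 = 24 Hz, appears at 8 Hz.
188 Hz mod fs = 44 Hz.
44 Hz > fs/2 = 24 Hz, folds to fs − 44 Hz = 4 Hz.
60 Hz and 108 Hz both map to 12 Hz.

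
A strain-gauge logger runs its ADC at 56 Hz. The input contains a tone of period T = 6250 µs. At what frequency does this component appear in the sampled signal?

8 Hz

T = 6250 µs → f = 1/T = 160 Hz.
160 Hz mod fs = 48 Hz.
48 Hz > fs/2 = 28 Hz, folds to fs − 48 Hz = 8 Hz.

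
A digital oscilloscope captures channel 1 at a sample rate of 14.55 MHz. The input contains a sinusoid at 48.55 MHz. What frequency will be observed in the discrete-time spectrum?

4.9 MHz

48.55 MHz mod fs = 4.9 MHz.
4.9 MHz ≤ fs/2 = 7.275 MHz, appears at 4.9 MHz.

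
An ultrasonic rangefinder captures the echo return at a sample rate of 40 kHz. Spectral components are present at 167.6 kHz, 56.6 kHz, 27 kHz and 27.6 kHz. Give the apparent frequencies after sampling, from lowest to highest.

7.6 kHz, 12.4 kHz, 13 kHz, 16.6 kHz

fs/2 = 20 kHz.
167.6 kHz mod fs = 7.6 kHz.
7.6 kHz ≤ fs/2 = 20 kHz, appears at 7.6 kHz.
56.6 kHz mod fs = 16.6 kHz.
16.6 kHz ≤ fs/2 = 20 kHz, appears at 16.6 kHz.
27 kHz > fs/2 = 20 kHz, folds to fs − 27 kHz = 13 kHz.
27.6 kHz > fs/2 = 20 kHz, folds to fs − 27.6 kHz = 12.4 kHz.
Distinct values: {7.6 kHz, 12.4 kHz, 13 kHz, 16.6 kHz}.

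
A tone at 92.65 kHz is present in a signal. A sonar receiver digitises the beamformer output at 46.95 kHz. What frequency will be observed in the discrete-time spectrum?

1.25 kHz

92.65 kHz mod fs = 45.7 kHz.
45.7 kHz > fs/2 = 23.475 kHz, folds to fs − 45.7 kHz = 1.25 kHz.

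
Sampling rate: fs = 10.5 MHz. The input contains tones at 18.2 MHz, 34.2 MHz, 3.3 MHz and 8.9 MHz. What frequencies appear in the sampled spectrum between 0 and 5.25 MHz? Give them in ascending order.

fs/2 = 5.25 MHz.
18.2 MHz mod fs = 7.7 MHz.
7.7 MHz > fs/2 = 5.25 MHz, folds to fs − 7.7 MHz = 2.8 MHz.
34.2 MHz mod fs = 2.7 MHz.
2.7 MHz ≤ fs/2 = 5.25 MHz, appears at 2.7 MHz.
3.3 MHz ≤ fs/2 = 5.25 MHz, passes unchanged.
8.9 MHz > fs/2 = 5.25 MHz, folds to fs − 8.9 MHz = 1.6 MHz.
Distinct values: {1.6 MHz, 2.7 MHz, 2.8 MHz, 3.3 MHz}.

1.6 MHz, 2.7 MHz, 2.8 MHz, 3.3 MHz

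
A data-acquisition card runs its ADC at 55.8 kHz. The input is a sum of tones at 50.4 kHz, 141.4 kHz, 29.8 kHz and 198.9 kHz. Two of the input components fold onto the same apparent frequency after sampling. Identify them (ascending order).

fs/2 = 27.9 kHz.
50.4 kHz > fs/2 = 27.9 kHz, folds to fs − 50.4 kHz = 5.4 kHz.
141.4 kHz mod fs = 29.8 kHz.
29.8 kHz > fs/2 = 27.9 kHz, folds to fs − 29.8 kHz = 26 kHz.
29.8 kHz > fs/2 = 27.9 kHz, folds to fs − 29.8 kHz = 26 kHz.
198.9 kHz mod fs = 31.5 kHz.
31.5 kHz > fs/2 = 27.9 kHz, folds to fs − 31.5 kHz = 24.3 kHz.
29.8 kHz and 141.4 kHz both map to 26 kHz.

29.8 kHz, 141.4 kHz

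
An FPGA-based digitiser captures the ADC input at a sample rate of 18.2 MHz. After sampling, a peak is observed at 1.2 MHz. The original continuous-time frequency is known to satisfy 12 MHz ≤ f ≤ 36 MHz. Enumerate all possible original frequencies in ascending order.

Frequencies that alias to 1.2 MHz are k·fs ± 1.2 MHz for integer k ≥ 0.
k=0: 1.2 MHz.
k=1: 17 MHz, 19.4 MHz.
k=2: 35.2 MHz, 37.6 MHz.
k=3: 53.4 MHz, 55.8 MHz.
Within [12 MHz, 36 MHz]: 17 MHz, 19.4 MHz, 35.2 MHz.

17 MHz, 19.4 MHz, 35.2 MHz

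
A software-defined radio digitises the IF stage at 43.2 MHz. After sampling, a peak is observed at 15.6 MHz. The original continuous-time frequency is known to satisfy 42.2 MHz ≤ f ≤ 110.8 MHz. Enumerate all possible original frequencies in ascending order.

Frequencies that alias to 15.6 MHz are k·fs ± 15.6 MHz for integer k ≥ 0.
k=0: 15.6 MHz.
k=1: 27.6 MHz, 58.8 MHz.
k=2: 70.8 MHz, 102 MHz.
k=3: 114 MHz, 145.2 MHz.
Within [42.2 MHz, 110.8 MHz]: 58.8 MHz, 70.8 MHz, 102 MHz.

58.8 MHz, 70.8 MHz, 102 MHz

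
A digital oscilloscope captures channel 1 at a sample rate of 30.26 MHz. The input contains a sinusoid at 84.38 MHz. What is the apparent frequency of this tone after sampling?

84.38 MHz mod fs = 23.86 MHz.
23.86 MHz > fs/2 = 15.13 MHz, folds to fs − 23.86 MHz = 6.4 MHz.

6.4 MHz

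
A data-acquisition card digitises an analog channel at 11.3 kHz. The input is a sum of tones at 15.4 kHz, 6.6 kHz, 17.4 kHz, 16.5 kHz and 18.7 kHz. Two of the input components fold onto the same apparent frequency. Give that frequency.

5.2 kHz

fs/2 = 5.65 kHz.
15.4 kHz mod fs = 4.1 kHz.
4.1 kHz ≤ fs/2 = 5.65 kHz, appears at 4.1 kHz.
6.6 kHz > fs/2 = 5.65 kHz, folds to fs − 6.6 kHz = 4.7 kHz.
17.4 kHz mod fs = 6.1 kHz.
6.1 kHz > fs/2 = 5.65 kHz, folds to fs − 6.1 kHz = 5.2 kHz.
16.5 kHz mod fs = 5.2 kHz.
5.2 kHz ≤ fs/2 = 5.65 kHz, appears at 5.2 kHz.
18.7 kHz mod fs = 7.4 kHz.
7.4 kHz > fs/2 = 5.65 kHz, folds to fs − 7.4 kHz = 3.9 kHz.
16.5 kHz and 17.4 kHz both map to 5.2 kHz.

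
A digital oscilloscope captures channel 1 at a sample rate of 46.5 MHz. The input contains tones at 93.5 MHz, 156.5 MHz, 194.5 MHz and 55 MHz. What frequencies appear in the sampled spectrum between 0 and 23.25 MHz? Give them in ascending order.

fs/2 = 23.25 MHz.
93.5 MHz mod fs = 0.5 MHz.
0.5 MHz ≤ fs/2 = 23.25 MHz, appears at 0.5 MHz.
156.5 MHz mod fs = 17 MHz.
17 MHz ≤ fs/2 = 23.25 MHz, appears at 17 MHz.
194.5 MHz mod fs = 8.5 MHz.
8.5 MHz ≤ fs/2 = 23.25 MHz, appears at 8.5 MHz.
55 MHz mod fs = 8.5 MHz.
8.5 MHz ≤ fs/2 = 23.25 MHz, appears at 8.5 MHz.
Distinct values: {0.5 MHz, 8.5 MHz, 17 MHz}.

0.5 MHz, 8.5 MHz, 17 MHz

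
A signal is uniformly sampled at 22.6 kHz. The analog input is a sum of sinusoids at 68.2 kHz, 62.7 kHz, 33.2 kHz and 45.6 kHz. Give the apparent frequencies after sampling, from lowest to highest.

0.4 kHz, 5.1 kHz, 10.6 kHz

fs/2 = 11.3 kHz.
68.2 kHz mod fs = 0.4 kHz.
0.4 kHz ≤ fs/2 = 11.3 kHz, appears at 0.4 kHz.
62.7 kHz mod fs = 17.5 kHz.
17.5 kHz > fs/2 = 11.3 kHz, folds to fs − 17.5 kHz = 5.1 kHz.
33.2 kHz mod fs = 10.6 kHz.
10.6 kHz ≤ fs/2 = 11.3 kHz, appears at 10.6 kHz.
45.6 kHz mod fs = 0.4 kHz.
0.4 kHz ≤ fs/2 = 11.3 kHz, appears at 0.4 kHz.
Distinct values: {0.4 kHz, 5.1 kHz, 10.6 kHz}.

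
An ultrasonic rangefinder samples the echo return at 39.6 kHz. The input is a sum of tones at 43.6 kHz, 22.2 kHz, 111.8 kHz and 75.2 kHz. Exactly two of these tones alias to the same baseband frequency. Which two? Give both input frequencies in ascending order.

43.6 kHz, 75.2 kHz

fs/2 = 19.8 kHz.
43.6 kHz mod fs = 4 kHz.
4 kHz ≤ fs/2 = 19.8 kHz, appears at 4 kHz.
22.2 kHz > fs/2 = 19.8 kHz, folds to fs − 22.2 kHz = 17.4 kHz.
111.8 kHz mod fs = 32.6 kHz.
32.6 kHz > fs/2 = 19.8 kHz, folds to fs − 32.6 kHz = 7 kHz.
75.2 kHz mod fs = 35.6 kHz.
35.6 kHz > fs/2 = 19.8 kHz, folds to fs − 35.6 kHz = 4 kHz.
43.6 kHz and 75.2 kHz both map to 4 kHz.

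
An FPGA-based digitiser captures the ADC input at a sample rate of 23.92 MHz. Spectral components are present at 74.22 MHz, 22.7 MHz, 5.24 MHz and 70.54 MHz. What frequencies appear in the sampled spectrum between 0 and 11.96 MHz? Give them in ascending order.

1.22 MHz, 2.46 MHz, 5.24 MHz

fs/2 = 11.96 MHz.
74.22 MHz mod fs = 2.46 MHz.
2.46 MHz ≤ fs/2 = 11.96 MHz, appears at 2.46 MHz.
22.7 MHz > fs/2 = 11.96 MHz, folds to fs − 22.7 MHz = 1.22 MHz.
5.24 MHz ≤ fs/2 = 11.96 MHz, passes unchanged.
70.54 MHz mod fs = 22.7 MHz.
22.7 MHz > fs/2 = 11.96 MHz, folds to fs − 22.7 MHz = 1.22 MHz.
Distinct values: {1.22 MHz, 2.46 MHz, 5.24 MHz}.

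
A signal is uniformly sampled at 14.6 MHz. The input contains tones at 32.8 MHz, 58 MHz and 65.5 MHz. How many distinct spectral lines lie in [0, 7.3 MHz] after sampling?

3

fs/2 = 7.3 MHz.
32.8 MHz mod fs = 3.6 MHz.
3.6 MHz ≤ fs/2 = 7.3 MHz, appears at 3.6 MHz.
58 MHz mod fs = 14.2 MHz.
14.2 MHz > fs/2 = 7.3 MHz, folds to fs − 14.2 MHz = 0.4 MHz.
65.5 MHz mod fs = 7.1 MHz.
7.1 MHz ≤ fs/2 = 7.3 MHz, appears at 7.1 MHz.
Distinct values: {0.4 MHz, 3.6 MHz, 7.1 MHz} → 3.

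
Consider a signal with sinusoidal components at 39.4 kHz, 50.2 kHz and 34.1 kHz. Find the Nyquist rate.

Highest-frequency component: 50.2 kHz.
Nyquist rate = 2 × 50.2 kHz = 100.4 kHz.

100.4 kHz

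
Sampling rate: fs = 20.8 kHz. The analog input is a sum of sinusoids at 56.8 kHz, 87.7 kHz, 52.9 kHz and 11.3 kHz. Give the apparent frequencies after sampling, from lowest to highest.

fs/2 = 10.4 kHz.
56.8 kHz mod fs = 15.2 kHz.
15.2 kHz > fs/2 = 10.4 kHz, folds to fs − 15.2 kHz = 5.6 kHz.
87.7 kHz mod fs = 4.5 kHz.
4.5 kHz ≤ fs/2 = 10.4 kHz, appears at 4.5 kHz.
52.9 kHz mod fs = 11.3 kHz.
11.3 kHz > fs/2 = 10.4 kHz, folds to fs − 11.3 kHz = 9.5 kHz.
11.3 kHz > fs/2 = 10.4 kHz, folds to fs − 11.3 kHz = 9.5 kHz.
Distinct values: {4.5 kHz, 5.6 kHz, 9.5 kHz}.

4.5 kHz, 5.6 kHz, 9.5 kHz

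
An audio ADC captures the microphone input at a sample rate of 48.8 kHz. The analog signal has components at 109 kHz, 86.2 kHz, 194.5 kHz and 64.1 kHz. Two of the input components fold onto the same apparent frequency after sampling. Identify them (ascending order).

86.2 kHz, 109 kHz

fs/2 = 24.4 kHz.
109 kHz mod fs = 11.4 kHz.
11.4 kHz ≤ fs/2 = 24.4 kHz, appears at 11.4 kHz.
86.2 kHz mod fs = 37.4 kHz.
37.4 kHz > fs/2 = 24.4 kHz, folds to fs − 37.4 kHz = 11.4 kHz.
194.5 kHz mod fs = 48.1 kHz.
48.1 kHz > fs/2 = 24.4 kHz, folds to fs − 48.1 kHz = 0.7 kHz.
64.1 kHz mod fs = 15.3 kHz.
15.3 kHz ≤ fs/2 = 24.4 kHz, appears at 15.3 kHz.
86.2 kHz and 109 kHz both map to 11.4 kHz.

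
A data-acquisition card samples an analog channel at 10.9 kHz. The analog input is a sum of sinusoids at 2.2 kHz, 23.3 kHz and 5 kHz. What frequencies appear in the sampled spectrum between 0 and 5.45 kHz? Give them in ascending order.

fs/2 = 5.45 kHz.
2.2 kHz ≤ fs/2 = 5.45 kHz, passes unchanged.
23.3 kHz mod fs = 1.5 kHz.
1.5 kHz ≤ fs/2 = 5.45 kHz, appears at 1.5 kHz.
5 kHz ≤ fs/2 = 5.45 kHz, passes unchanged.
Distinct values: {1.5 kHz, 2.2 kHz, 5 kHz}.

1.5 kHz, 2.2 kHz, 5 kHz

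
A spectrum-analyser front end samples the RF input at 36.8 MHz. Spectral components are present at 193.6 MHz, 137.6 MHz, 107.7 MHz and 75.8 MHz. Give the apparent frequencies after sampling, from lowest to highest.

fs/2 = 18.4 MHz.
193.6 MHz mod fs = 9.6 MHz.
9.6 MHz ≤ fs/2 = 18.4 MHz, appears at 9.6 MHz.
137.6 MHz mod fs = 27.2 MHz.
27.2 MHz > fs/2 = 18.4 MHz, folds to fs − 27.2 MHz = 9.6 MHz.
107.7 MHz mod fs = 34.1 MHz.
34.1 MHz > fs/2 = 18.4 MHz, folds to fs − 34.1 MHz = 2.7 MHz.
75.8 MHz mod fs = 2.2 MHz.
2.2 MHz ≤ fs/2 = 18.4 MHz, appears at 2.2 MHz.
Distinct values: {2.2 MHz, 2.7 MHz, 9.6 MHz}.

2.2 MHz, 2.7 MHz, 9.6 MHz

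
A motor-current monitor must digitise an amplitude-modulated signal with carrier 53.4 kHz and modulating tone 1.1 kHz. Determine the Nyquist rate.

109 kHz

AM sidebands sit at fc ± fm = 52.3 kHz and 54.5 kHz.
Highest-frequency component: 54.5 kHz.
Nyquist rate = 2 × 54.5 kHz = 109 kHz.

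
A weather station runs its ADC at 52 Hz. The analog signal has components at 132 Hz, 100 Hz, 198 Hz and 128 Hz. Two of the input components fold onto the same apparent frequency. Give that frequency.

24 Hz

fs/2 = 26 Hz.
132 Hz mod fs = 28 Hz.
28 Hz > fs/2 = 26 Hz, folds to fs − 28 Hz = 24 Hz.
100 Hz mod fs = 48 Hz.
48 Hz > fs/2 = 26 Hz, folds to fs − 48 Hz = 4 Hz.
198 Hz mod fs = 42 Hz.
42 Hz > fs/2 = 26 Hz, folds to fs − 42 Hz = 10 Hz.
128 Hz mod fs = 24 Hz.
24 Hz ≤ fs/2 = 26 Hz, appears at 24 Hz.
128 Hz and 132 Hz both map to 24 Hz.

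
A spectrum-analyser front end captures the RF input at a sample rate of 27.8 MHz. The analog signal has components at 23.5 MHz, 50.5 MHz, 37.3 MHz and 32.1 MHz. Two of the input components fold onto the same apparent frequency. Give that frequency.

4.3 MHz

fs/2 = 13.9 MHz.
23.5 MHz > fs/2 = 13.9 MHz, folds to fs − 23.5 MHz = 4.3 MHz.
50.5 MHz mod fs = 22.7 MHz.
22.7 MHz > fs/2 = 13.9 MHz, folds to fs − 22.7 MHz = 5.1 MHz.
37.3 MHz mod fs = 9.5 MHz.
9.5 MHz ≤ fs/2 = 13.9 MHz, appears at 9.5 MHz.
32.1 MHz mod fs = 4.3 MHz.
4.3 MHz ≤ fs/2 = 13.9 MHz, appears at 4.3 MHz.
23.5 MHz and 32.1 MHz both map to 4.3 MHz.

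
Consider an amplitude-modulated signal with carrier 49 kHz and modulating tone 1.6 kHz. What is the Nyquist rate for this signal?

AM sidebands sit at fc ± fm = 47.4 kHz and 50.6 kHz.
Highest-frequency component: 50.6 kHz.
Nyquist rate = 2 × 50.6 kHz = 101.2 kHz.

101.2 kHz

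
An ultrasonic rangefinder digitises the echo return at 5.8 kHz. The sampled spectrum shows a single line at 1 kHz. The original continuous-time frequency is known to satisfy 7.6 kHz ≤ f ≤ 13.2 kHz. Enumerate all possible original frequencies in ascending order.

Frequencies that alias to 1 kHz are k·fs ± 1 kHz for integer k ≥ 0.
k=0: 1 kHz.
k=1: 4.8 kHz, 6.8 kHz.
k=2: 10.6 kHz, 12.6 kHz.
k=3: 16.4 kHz, 18.4 kHz.
Within [7.6 kHz, 13.2 kHz]: 10.6 kHz, 12.6 kHz.

10.6 kHz, 12.6 kHz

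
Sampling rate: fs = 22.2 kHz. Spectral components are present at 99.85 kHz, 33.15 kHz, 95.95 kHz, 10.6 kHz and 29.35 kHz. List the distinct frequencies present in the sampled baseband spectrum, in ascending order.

7.15 kHz, 10.6 kHz, 10.95 kHz, 11.05 kHz

fs/2 = 11.1 kHz.
99.85 kHz mod fs = 11.05 kHz.
11.05 kHz ≤ fs/2 = 11.1 kHz, appears at 11.05 kHz.
33.15 kHz mod fs = 10.95 kHz.
10.95 kHz ≤ fs/2 = 11.1 kHz, appears at 10.95 kHz.
95.95 kHz mod fs = 7.15 kHz.
7.15 kHz ≤ fs/2 = 11.1 kHz, appears at 7.15 kHz.
10.6 kHz ≤ fs/2 = 11.1 kHz, passes unchanged.
29.35 kHz mod fs = 7.15 kHz.
7.15 kHz ≤ fs/2 = 11.1 kHz, appears at 7.15 kHz.
Distinct values: {7.15 kHz, 10.6 kHz, 10.95 kHz, 11.05 kHz}.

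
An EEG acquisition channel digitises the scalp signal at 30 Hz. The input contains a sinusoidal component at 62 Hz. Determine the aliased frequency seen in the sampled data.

2 Hz

62 Hz mod fs = 2 Hz.
2 Hz ≤ fs/2 = 15 Hz, appears at 2 Hz.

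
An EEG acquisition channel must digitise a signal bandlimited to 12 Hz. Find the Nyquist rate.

24 Hz

Nyquist rate = 2 × 12 Hz = 24 Hz.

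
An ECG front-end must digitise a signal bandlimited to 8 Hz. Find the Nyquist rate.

Nyquist rate = 2 × 8 Hz = 16 Hz.

16 Hz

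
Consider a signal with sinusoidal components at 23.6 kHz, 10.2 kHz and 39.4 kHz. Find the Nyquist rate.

78.8 kHz

Highest-frequency component: 39.4 kHz.
Nyquist rate = 2 × 39.4 kHz = 78.8 kHz.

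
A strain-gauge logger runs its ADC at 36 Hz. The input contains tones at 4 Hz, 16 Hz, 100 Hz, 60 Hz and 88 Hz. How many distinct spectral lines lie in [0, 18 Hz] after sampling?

fs/2 = 18 Hz.
4 Hz ≤ fs/2 = 18 Hz, passes unchanged.
16 Hz ≤ fs/2 = 18 Hz, passes unchanged.
100 Hz mod fs = 28 Hz.
28 Hz > fs/2 = 18 Hz, folds to fs − 28 Hz = 8 Hz.
60 Hz mod fs = 24 Hz.
24 Hz > fs/2 = 18 Hz, folds to fs − 24 Hz = 12 Hz.
88 Hz mod fs = 16 Hz.
16 Hz ≤ fs/2 = 18 Hz, appears at 16 Hz.
Distinct values: {4 Hz, 8 Hz, 12 Hz, 16 Hz} → 4.

4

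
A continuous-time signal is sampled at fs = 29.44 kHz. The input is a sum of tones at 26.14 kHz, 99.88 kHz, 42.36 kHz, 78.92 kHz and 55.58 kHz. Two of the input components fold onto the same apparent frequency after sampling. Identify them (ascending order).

26.14 kHz, 55.58 kHz

fs/2 = 14.72 kHz.
26.14 kHz > fs/2 = 14.72 kHz, folds to fs − 26.14 kHz = 3.3 kHz.
99.88 kHz mod fs = 11.56 kHz.
11.56 kHz ≤ fs/2 = 14.72 kHz, appears at 11.56 kHz.
42.36 kHz mod fs = 12.92 kHz.
12.92 kHz ≤ fs/2 = 14.72 kHz, appears at 12.92 kHz.
78.92 kHz mod fs = 20.04 kHz.
20.04 kHz > fs/2 = 14.72 kHz, folds to fs − 20.04 kHz = 9.4 kHz.
55.58 kHz mod fs = 26.14 kHz.
26.14 kHz > fs/2 = 14.72 kHz, folds to fs − 26.14 kHz = 3.3 kHz.
26.14 kHz and 55.58 kHz both map to 3.3 kHz.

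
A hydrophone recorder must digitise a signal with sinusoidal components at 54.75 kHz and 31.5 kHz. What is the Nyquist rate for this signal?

109.5 kHz

Highest-frequency component: 54.75 kHz.
Nyquist rate = 2 × 54.75 kHz = 109.5 kHz.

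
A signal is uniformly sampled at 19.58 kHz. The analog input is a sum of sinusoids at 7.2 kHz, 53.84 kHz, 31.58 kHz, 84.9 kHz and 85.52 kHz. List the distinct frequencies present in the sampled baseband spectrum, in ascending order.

4.9 kHz, 6.58 kHz, 7.2 kHz, 7.58 kHz

fs/2 = 9.79 kHz.
7.2 kHz ≤ fs/2 = 9.79 kHz, passes unchanged.
53.84 kHz mod fs = 14.68 kHz.
14.68 kHz > fs/2 = 9.79 kHz, folds to fs − 14.68 kHz = 4.9 kHz.
31.58 kHz mod fs = 12 kHz.
12 kHz > fs/2 = 9.79 kHz, folds to fs − 12 kHz = 7.58 kHz.
84.9 kHz mod fs = 6.58 kHz.
6.58 kHz ≤ fs/2 = 9.79 kHz, appears at 6.58 kHz.
85.52 kHz mod fs = 7.2 kHz.
7.2 kHz ≤ fs/2 = 9.79 kHz, appears at 7.2 kHz.
Distinct values: {4.9 kHz, 6.58 kHz, 7.2 kHz, 7.58 kHz}.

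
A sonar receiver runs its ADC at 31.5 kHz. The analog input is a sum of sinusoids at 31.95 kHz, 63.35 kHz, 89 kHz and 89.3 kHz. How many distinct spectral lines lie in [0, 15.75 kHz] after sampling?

4

fs/2 = 15.75 kHz.
31.95 kHz mod fs = 0.45 kHz.
0.45 kHz ≤ fs/2 = 15.75 kHz, appears at 0.45 kHz.
63.35 kHz mod fs = 0.35 kHz.
0.35 kHz ≤ fs/2 = 15.75 kHz, appears at 0.35 kHz.
89 kHz mod fs = 26 kHz.
26 kHz > fs/2 = 15.75 kHz, folds to fs − 26 kHz = 5.5 kHz.
89.3 kHz mod fs = 26.3 kHz.
26.3 kHz > fs/2 = 15.75 kHz, folds to fs − 26.3 kHz = 5.2 kHz.
Distinct values: {0.35 kHz, 0.45 kHz, 5.2 kHz, 5.5 kHz} → 4.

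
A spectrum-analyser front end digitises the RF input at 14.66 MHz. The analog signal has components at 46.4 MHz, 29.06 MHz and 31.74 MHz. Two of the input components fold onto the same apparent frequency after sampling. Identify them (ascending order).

fs/2 = 7.33 MHz.
46.4 MHz mod fs = 2.42 MHz.
2.42 MHz ≤ fs/2 = 7.33 MHz, appears at 2.42 MHz.
29.06 MHz mod fs = 14.4 MHz.
14.4 MHz > fs/2 = 7.33 MHz, folds to fs − 14.4 MHz = 0.26 MHz.
31.74 MHz mod fs = 2.42 MHz.
2.42 MHz ≤ fs/2 = 7.33 MHz, appears at 2.42 MHz.
31.74 MHz and 46.4 MHz both map to 2.42 MHz.

31.74 MHz, 46.4 MHz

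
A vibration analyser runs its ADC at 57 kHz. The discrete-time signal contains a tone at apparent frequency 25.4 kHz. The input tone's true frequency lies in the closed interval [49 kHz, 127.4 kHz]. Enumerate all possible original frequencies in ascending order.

82.4 kHz, 88.6 kHz

Frequencies that alias to 25.4 kHz are k·fs ± 25.4 kHz for integer k ≥ 0.
k=0: 25.4 kHz.
k=1: 31.6 kHz, 82.4 kHz.
k=2: 88.6 kHz, 139.4 kHz.
k=3: 145.6 kHz, 196.4 kHz.
Within [49 kHz, 127.4 kHz]: 82.4 kHz, 88.6 kHz.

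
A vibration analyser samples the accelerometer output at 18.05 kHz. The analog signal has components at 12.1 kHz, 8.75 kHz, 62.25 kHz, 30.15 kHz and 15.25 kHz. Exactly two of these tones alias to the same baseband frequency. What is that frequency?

5.95 kHz

fs/2 = 9.025 kHz.
12.1 kHz > fs/2 = 9.025 kHz, folds to fs − 12.1 kHz = 5.95 kHz.
8.75 kHz ≤ fs/2 = 9.025 kHz, passes unchanged.
62.25 kHz mod fs = 8.1 kHz.
8.1 kHz ≤ fs/2 = 9.025 kHz, appears at 8.1 kHz.
30.15 kHz mod fs = 12.1 kHz.
12.1 kHz > fs/2 = 9.025 kHz, folds to fs − 12.1 kHz = 5.95 kHz.
15.25 kHz > fs/2 = 9.025 kHz, folds to fs − 15.25 kHz = 2.8 kHz.
12.1 kHz and 30.15 kHz both map to 5.95 kHz.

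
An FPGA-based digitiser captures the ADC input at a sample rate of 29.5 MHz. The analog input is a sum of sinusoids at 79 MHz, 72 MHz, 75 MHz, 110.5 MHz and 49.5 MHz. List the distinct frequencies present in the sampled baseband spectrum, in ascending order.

7.5 MHz, 9.5 MHz, 13 MHz, 13.5 MHz

fs/2 = 14.75 MHz.
79 MHz mod fs = 20 MHz.
20 MHz > fs/2 = 14.75 MHz, folds to fs − 20 MHz = 9.5 MHz.
72 MHz mod fs = 13 MHz.
13 MHz ≤ fs/2 = 14.75 MHz, appears at 13 MHz.
75 MHz mod fs = 16 MHz.
16 MHz > fs/2 = 14.75 MHz, folds to fs − 16 MHz = 13.5 MHz.
110.5 MHz mod fs = 22 MHz.
22 MHz > fs/2 = 14.75 MHz, folds to fs − 22 MHz = 7.5 MHz.
49.5 MHz mod fs = 20 MHz.
20 MHz > fs/2 = 14.75 MHz, folds to fs − 20 MHz = 9.5 MHz.
Distinct values: {7.5 MHz, 9.5 MHz, 13 MHz, 13.5 MHz}.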